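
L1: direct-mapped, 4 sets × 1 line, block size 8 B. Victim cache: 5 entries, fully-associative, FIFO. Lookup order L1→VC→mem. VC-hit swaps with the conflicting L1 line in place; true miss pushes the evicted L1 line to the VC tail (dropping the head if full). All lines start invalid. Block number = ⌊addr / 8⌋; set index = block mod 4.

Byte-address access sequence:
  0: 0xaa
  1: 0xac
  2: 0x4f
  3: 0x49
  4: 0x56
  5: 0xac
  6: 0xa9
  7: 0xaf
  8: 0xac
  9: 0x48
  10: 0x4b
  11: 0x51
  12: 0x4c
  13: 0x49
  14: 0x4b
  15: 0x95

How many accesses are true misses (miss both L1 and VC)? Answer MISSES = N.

0: 0xaa (blk 21, set 1) → MISS  vc=[]
1: 0xac (blk 21, set 1) → L1-HIT  vc=[]
2: 0x4f (blk 9, set 1) → MISS  vc=[21]
3: 0x49 (blk 9, set 1) → L1-HIT  vc=[21]
4: 0x56 (blk 10, set 2) → MISS  vc=[21]
5: 0xac (blk 21, set 1) → VC-HIT  vc=[9]
6: 0xa9 (blk 21, set 1) → L1-HIT  vc=[9]
7: 0xaf (blk 21, set 1) → L1-HIT  vc=[9]
8: 0xac (blk 21, set 1) → L1-HIT  vc=[9]
9: 0x48 (blk 9, set 1) → VC-HIT  vc=[21]
10: 0x4b (blk 9, set 1) → L1-HIT  vc=[21]
11: 0x51 (blk 10, set 2) → L1-HIT  vc=[21]
12: 0x4c (blk 9, set 1) → L1-HIT  vc=[21]
13: 0x49 (blk 9, set 1) → L1-HIT  vc=[21]
14: 0x4b (blk 9, set 1) → L1-HIT  vc=[21]
15: 0x95 (blk 18, set 2) → MISS  vc=[21, 10]

MISSES = 4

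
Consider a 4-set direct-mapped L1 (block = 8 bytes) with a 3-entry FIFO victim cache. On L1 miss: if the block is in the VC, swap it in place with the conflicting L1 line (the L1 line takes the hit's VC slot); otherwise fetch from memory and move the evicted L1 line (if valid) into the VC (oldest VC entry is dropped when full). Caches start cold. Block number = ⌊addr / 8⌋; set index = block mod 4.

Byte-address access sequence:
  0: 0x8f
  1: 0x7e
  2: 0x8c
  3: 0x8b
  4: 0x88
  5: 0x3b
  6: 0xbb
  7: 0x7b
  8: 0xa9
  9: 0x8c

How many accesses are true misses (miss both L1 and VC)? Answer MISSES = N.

0: 0x8f (blk 17, set 1) → MISS  vc=[]
1: 0x7e (blk 15, set 3) → MISS  vc=[]
2: 0x8c (blk 17, set 1) → L1-HIT  vc=[]
3: 0x8b (blk 17, set 1) → L1-HIT  vc=[]
4: 0x88 (blk 17, set 1) → L1-HIT  vc=[]
5: 0x3b (blk 7, set 3) → MISS  vc=[15]
6: 0xbb (blk 23, set 3) → MISS  vc=[15, 7]
7: 0x7b (blk 15, set 3) → VC-HIT  vc=[23, 7]
8: 0xa9 (blk 21, set 1) → MISS  vc=[23, 7, 17]
9: 0x8c (blk 17, set 1) → VC-HIT  vc=[23, 7, 21]

MISSES = 5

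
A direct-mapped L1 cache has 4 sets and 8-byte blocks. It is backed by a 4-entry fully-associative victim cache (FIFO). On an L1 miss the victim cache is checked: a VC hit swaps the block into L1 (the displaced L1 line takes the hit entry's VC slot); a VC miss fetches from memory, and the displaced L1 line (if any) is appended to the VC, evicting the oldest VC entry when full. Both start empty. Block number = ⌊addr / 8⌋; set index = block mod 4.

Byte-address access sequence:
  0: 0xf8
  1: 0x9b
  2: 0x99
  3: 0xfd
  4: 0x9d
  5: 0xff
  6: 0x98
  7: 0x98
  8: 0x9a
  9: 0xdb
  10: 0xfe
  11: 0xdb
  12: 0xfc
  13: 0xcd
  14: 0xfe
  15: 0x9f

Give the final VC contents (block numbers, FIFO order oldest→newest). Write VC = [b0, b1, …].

VC = [27, 31]

0: 0xf8 (blk 31, set 3) → MISS  vc=[]
1: 0x9b (blk 19, set 3) → MISS  vc=[31]
2: 0x99 (blk 19, set 3) → L1-HIT  vc=[31]
3: 0xfd (blk 31, set 3) → VC-HIT  vc=[19]
4: 0x9d (blk 19, set 3) → VC-HIT  vc=[31]
5: 0xff (blk 31, set 3) → VC-HIT  vc=[19]
6: 0x98 (blk 19, set 3) → VC-HIT  vc=[31]
7: 0x98 (blk 19, set 3) → L1-HIT  vc=[31]
8: 0x9a (blk 19, set 3) → L1-HIT  vc=[31]
9: 0xdb (blk 27, set 3) → MISS  vc=[31, 19]
10: 0xfe (blk 31, set 3) → VC-HIT  vc=[27, 19]
11: 0xdb (blk 27, set 3) → VC-HIT  vc=[31, 19]
12: 0xfc (blk 31, set 3) → VC-HIT  vc=[27, 19]
13: 0xcd (blk 25, set 1) → MISS  vc=[27, 19]
14: 0xfe (blk 31, set 3) → L1-HIT  vc=[27, 19]
15: 0x9f (blk 19, set 3) → VC-HIT  vc=[27, 31]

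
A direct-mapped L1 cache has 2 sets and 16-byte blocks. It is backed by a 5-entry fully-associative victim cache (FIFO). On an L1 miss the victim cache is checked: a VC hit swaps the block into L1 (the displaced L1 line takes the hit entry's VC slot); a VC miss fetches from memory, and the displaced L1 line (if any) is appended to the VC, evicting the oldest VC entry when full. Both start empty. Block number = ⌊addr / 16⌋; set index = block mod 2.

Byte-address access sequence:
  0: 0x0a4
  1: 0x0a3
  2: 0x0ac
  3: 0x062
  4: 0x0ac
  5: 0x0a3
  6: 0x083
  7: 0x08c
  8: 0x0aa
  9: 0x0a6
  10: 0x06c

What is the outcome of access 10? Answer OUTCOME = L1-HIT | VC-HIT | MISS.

#0 0xa4→b10/s0 MISS; vc=[]
#1 0xa3→b10/s0 L1-HIT; vc=[]
#2 0xac→b10/s0 L1-HIT; vc=[]
#3 0x62→b6/s0 MISS; vc=[10]
#4 0xac→b10/s0 VC-HIT; vc=[6]
#5 0xa3→b10/s0 L1-HIT; vc=[6]
#6 0x83→b8/s0 MISS; vc=[6,10]
#7 0x8c→b8/s0 L1-HIT; vc=[6,10]
#8 0xaa→b10/s0 VC-HIT; vc=[6,8]
#9 0xa6→b10/s0 L1-HIT; vc=[6,8]
#10 0x6c→b6/s0 VC-HIT; vc=[10,8]

OUTCOME = VC-HIT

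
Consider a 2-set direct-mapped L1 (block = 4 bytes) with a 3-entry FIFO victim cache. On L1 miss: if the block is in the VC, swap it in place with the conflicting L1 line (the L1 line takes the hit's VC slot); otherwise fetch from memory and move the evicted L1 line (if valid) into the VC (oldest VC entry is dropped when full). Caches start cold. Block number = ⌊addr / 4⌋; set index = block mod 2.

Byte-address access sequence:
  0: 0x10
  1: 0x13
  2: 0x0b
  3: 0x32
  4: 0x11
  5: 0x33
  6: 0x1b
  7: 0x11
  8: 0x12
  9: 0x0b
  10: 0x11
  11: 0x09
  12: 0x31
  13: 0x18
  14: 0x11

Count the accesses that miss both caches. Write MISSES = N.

#0 0x10→b4/s0 MISS; vc=[]
#1 0x13→b4/s0 L1-HIT; vc=[]
#2 0xb→b2/s0 MISS; vc=[4]
#3 0x32→b12/s0 MISS; vc=[4,2]
#4 0x11→b4/s0 VC-HIT; vc=[12,2]
#5 0x33→b12/s0 VC-HIT; vc=[4,2]
#6 0x1b→b6/s0 MISS; vc=[4,2,12]
#7 0x11→b4/s0 VC-HIT; vc=[6,2,12]
#8 0x12→b4/s0 L1-HIT; vc=[6,2,12]
#9 0xb→b2/s0 VC-HIT; vc=[6,4,12]
#10 0x11→b4/s0 VC-HIT; vc=[6,2,12]
#11 0x9→b2/s0 VC-HIT; vc=[6,4,12]
#12 0x31→b12/s0 VC-HIT; vc=[6,4,2]
#13 0x18→b6/s0 VC-HIT; vc=[12,4,2]
#14 0x11→b4/s0 VC-HIT; vc=[12,6,2]

MISSES = 4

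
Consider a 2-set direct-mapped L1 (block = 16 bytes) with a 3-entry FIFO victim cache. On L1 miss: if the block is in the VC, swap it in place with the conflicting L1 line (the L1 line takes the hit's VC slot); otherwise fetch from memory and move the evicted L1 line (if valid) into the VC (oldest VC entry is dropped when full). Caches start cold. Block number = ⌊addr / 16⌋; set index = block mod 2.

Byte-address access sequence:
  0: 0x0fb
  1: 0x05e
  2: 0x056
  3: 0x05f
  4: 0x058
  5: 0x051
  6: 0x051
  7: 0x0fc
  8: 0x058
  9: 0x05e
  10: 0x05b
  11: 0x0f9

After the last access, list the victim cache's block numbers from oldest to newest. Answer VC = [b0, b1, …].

  [0] addr=0xfb blk=15 s=1: MISS | VC []
  [1] addr=0x5e blk=5 s=1: MISS | VC [15]
  [2] addr=0x56 blk=5 s=1: L1-HIT | VC [15]
  [3] addr=0x5f blk=5 s=1: L1-HIT | VC [15]
  [4] addr=0x58 blk=5 s=1: L1-HIT | VC [15]
  [5] addr=0x51 blk=5 s=1: L1-HIT | VC [15]
  [6] addr=0x51 blk=5 s=1: L1-HIT | VC [15]
  [7] addr=0xfc blk=15 s=1: VC-HIT | VC [5]
  [8] addr=0x58 blk=5 s=1: VC-HIT | VC [15]
  [9] addr=0x5e blk=5 s=1: L1-HIT | VC [15]
  [10] addr=0x5b blk=5 s=1: L1-HIT | VC [15]
  [11] addr=0xf9 blk=15 s=1: VC-HIT | VC [5]

VC = [5]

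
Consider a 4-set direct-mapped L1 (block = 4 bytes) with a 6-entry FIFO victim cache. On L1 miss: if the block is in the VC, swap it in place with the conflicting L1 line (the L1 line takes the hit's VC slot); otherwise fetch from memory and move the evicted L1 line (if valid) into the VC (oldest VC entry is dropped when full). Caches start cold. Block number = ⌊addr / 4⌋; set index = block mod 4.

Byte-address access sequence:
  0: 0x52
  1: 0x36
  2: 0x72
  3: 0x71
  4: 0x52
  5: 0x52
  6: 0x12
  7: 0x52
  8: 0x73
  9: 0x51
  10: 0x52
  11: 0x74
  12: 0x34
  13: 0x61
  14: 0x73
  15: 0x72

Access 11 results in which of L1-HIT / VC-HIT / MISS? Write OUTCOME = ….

0: 0x52 (blk 20, set 0) → MISS  vc=[]
1: 0x36 (blk 13, set 1) → MISS  vc=[]
2: 0x72 (blk 28, set 0) → MISS  vc=[20]
3: 0x71 (blk 28, set 0) → L1-HIT  vc=[20]
4: 0x52 (blk 20, set 0) → VC-HIT  vc=[28]
5: 0x52 (blk 20, set 0) → L1-HIT  vc=[28]
6: 0x12 (blk 4, set 0) → MISS  vc=[28, 20]
7: 0x52 (blk 20, set 0) → VC-HIT  vc=[28, 4]
8: 0x73 (blk 28, set 0) → VC-HIT  vc=[20, 4]
9: 0x51 (blk 20, set 0) → VC-HIT  vc=[28, 4]
10: 0x52 (blk 20, set 0) → L1-HIT  vc=[28, 4]
11: 0x74 (blk 29, set 1) → MISS  vc=[28, 4, 13]
12: 0x34 (blk 13, set 1) → VC-HIT  vc=[28, 4, 29]
13: 0x61 (blk 24, set 0) → MISS  vc=[28, 4, 29, 20]
14: 0x73 (blk 28, set 0) → VC-HIT  vc=[24, 4, 29, 20]
15: 0x72 (blk 28, set 0) → L1-HIT  vc=[24, 4, 29, 20]

OUTCOME = MISS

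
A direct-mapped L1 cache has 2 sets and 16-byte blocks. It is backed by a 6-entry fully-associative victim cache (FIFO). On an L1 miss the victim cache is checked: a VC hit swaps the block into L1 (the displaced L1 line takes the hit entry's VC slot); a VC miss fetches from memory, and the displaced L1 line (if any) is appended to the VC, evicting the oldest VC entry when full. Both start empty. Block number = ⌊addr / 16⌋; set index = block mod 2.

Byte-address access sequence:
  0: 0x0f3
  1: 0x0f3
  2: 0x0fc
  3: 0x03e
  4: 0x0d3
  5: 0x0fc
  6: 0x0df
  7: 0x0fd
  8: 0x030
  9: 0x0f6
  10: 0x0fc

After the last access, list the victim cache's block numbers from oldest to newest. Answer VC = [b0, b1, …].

VC = [13, 3]

#0 0xf3→b15/s1 MISS; vc=[]
#1 0xf3→b15/s1 L1-HIT; vc=[]
#2 0xfc→b15/s1 L1-HIT; vc=[]
#3 0x3e→b3/s1 MISS; vc=[15]
#4 0xd3→b13/s1 MISS; vc=[15,3]
#5 0xfc→b15/s1 VC-HIT; vc=[13,3]
#6 0xdf→b13/s1 VC-HIT; vc=[15,3]
#7 0xfd→b15/s1 VC-HIT; vc=[13,3]
#8 0x30→b3/s1 VC-HIT; vc=[13,15]
#9 0xf6→b15/s1 VC-HIT; vc=[13,3]
#10 0xfc→b15/s1 L1-HIT; vc=[13,3]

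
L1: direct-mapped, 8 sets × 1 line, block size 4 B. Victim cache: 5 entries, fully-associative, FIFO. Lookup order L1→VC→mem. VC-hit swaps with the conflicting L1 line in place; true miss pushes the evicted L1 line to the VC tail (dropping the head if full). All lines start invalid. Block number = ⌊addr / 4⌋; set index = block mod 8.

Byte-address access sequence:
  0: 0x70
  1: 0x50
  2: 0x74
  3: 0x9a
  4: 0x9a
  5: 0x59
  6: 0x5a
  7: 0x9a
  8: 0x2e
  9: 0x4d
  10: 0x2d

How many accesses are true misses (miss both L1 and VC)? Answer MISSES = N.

0: 0x70 (blk 28, set 4) → MISS  vc=[]
1: 0x50 (blk 20, set 4) → MISS  vc=[28]
2: 0x74 (blk 29, set 5) → MISS  vc=[28]
3: 0x9a (blk 38, set 6) → MISS  vc=[28]
4: 0x9a (blk 38, set 6) → L1-HIT  vc=[28]
5: 0x59 (blk 22, set 6) → MISS  vc=[28, 38]
6: 0x5a (blk 22, set 6) → L1-HIT  vc=[28, 38]
7: 0x9a (blk 38, set 6) → VC-HIT  vc=[28, 22]
8: 0x2e (blk 11, set 3) → MISS  vc=[28, 22]
9: 0x4d (blk 19, set 3) → MISS  vc=[28, 22, 11]
10: 0x2d (blk 11, set 3) → VC-HIT  vc=[28, 22, 19]

MISSES = 7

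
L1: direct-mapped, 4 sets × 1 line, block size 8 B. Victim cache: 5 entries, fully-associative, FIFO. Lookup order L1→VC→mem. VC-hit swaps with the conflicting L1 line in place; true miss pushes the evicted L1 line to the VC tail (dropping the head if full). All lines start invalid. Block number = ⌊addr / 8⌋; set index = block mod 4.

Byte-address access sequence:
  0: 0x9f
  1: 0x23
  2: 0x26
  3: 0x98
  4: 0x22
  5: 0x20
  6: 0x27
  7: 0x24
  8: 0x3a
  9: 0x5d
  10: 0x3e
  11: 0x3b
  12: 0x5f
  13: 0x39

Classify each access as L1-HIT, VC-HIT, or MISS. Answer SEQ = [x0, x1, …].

SEQ = [MISS, MISS, L1-HIT, L1-HIT, L1-HIT, L1-HIT, L1-HIT, L1-HIT, MISS, MISS, VC-HIT, L1-HIT, VC-HIT, VC-HIT]

#0 0x9f→b19/s3 MISS; vc=[]
#1 0x23→b4/s0 MISS; vc=[]
#2 0x26→b4/s0 L1-HIT; vc=[]
#3 0x98→b19/s3 L1-HIT; vc=[]
#4 0x22→b4/s0 L1-HIT; vc=[]
#5 0x20→b4/s0 L1-HIT; vc=[]
#6 0x27→b4/s0 L1-HIT; vc=[]
#7 0x24→b4/s0 L1-HIT; vc=[]
#8 0x3a→b7/s3 MISS; vc=[19]
#9 0x5d→b11/s3 MISS; vc=[19,7]
#10 0x3e→b7/s3 VC-HIT; vc=[19,11]
#11 0x3b→b7/s3 L1-HIT; vc=[19,11]
#12 0x5f→b11/s3 VC-HIT; vc=[19,7]
#13 0x39→b7/s3 VC-HIT; vc=[19,11]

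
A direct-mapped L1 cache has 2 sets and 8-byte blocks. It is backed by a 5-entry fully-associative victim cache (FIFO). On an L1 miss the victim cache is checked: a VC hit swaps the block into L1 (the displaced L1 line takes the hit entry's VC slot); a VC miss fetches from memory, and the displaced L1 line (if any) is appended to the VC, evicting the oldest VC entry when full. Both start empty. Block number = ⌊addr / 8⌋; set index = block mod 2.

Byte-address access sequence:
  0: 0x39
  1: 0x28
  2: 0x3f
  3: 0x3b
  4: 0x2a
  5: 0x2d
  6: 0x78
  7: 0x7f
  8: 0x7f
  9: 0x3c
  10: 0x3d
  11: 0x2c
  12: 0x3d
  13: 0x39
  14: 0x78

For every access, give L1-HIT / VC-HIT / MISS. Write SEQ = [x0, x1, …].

#0 0x39→b7/s1 MISS; vc=[]
#1 0x28→b5/s1 MISS; vc=[7]
#2 0x3f→b7/s1 VC-HIT; vc=[5]
#3 0x3b→b7/s1 L1-HIT; vc=[5]
#4 0x2a→b5/s1 VC-HIT; vc=[7]
#5 0x2d→b5/s1 L1-HIT; vc=[7]
#6 0x78→b15/s1 MISS; vc=[7,5]
#7 0x7f→b15/s1 L1-HIT; vc=[7,5]
#8 0x7f→b15/s1 L1-HIT; vc=[7,5]
#9 0x3c→b7/s1 VC-HIT; vc=[15,5]
#10 0x3d→b7/s1 L1-HIT; vc=[15,5]
#11 0x2c→b5/s1 VC-HIT; vc=[15,7]
#12 0x3d→b7/s1 VC-HIT; vc=[15,5]
#13 0x39→b7/s1 L1-HIT; vc=[15,5]
#14 0x78→b15/s1 VC-HIT; vc=[7,5]

SEQ = [MISS, MISS, VC-HIT, L1-HIT, VC-HIT, L1-HIT, MISS, L1-HIT, L1-HIT, VC-HIT, L1-HIT, VC-HIT, VC-HIT, L1-HIT, VC-HIT]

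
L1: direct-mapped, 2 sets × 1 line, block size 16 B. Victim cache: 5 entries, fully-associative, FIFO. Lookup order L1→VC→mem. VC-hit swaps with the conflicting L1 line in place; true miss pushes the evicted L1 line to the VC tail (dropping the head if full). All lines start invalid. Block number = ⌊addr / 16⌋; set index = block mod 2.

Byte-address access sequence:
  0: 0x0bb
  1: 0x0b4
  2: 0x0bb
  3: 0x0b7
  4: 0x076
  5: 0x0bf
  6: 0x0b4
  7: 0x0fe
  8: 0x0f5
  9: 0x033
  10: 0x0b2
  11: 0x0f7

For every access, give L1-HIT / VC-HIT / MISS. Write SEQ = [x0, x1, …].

#0 0xbb→b11/s1 MISS; vc=[]
#1 0xb4→b11/s1 L1-HIT; vc=[]
#2 0xbb→b11/s1 L1-HIT; vc=[]
#3 0xb7→b11/s1 L1-HIT; vc=[]
#4 0x76→b7/s1 MISS; vc=[11]
#5 0xbf→b11/s1 VC-HIT; vc=[7]
#6 0xb4→b11/s1 L1-HIT; vc=[7]
#7 0xfe→b15/s1 MISS; vc=[7,11]
#8 0xf5→b15/s1 L1-HIT; vc=[7,11]
#9 0x33→b3/s1 MISS; vc=[7,11,15]
#10 0xb2→b11/s1 VC-HIT; vc=[7,3,15]
#11 0xf7→b15/s1 VC-HIT; vc=[7,3,11]

SEQ = [MISS, L1-HIT, L1-HIT, L1-HIT, MISS, VC-HIT, L1-HIT, MISS, L1-HIT, MISS, VC-HIT, VC-HIT]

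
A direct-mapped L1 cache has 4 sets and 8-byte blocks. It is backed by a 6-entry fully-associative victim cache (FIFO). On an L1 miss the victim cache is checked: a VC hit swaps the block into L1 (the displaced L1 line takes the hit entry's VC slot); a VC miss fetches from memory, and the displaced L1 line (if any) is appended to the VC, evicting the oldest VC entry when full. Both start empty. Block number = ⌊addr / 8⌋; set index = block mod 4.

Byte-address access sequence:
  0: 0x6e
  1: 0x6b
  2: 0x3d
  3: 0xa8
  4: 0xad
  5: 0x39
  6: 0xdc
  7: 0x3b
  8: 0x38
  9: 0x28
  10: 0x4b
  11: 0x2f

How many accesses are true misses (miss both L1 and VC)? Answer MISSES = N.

MISSES = 6

  [0] addr=0x6e blk=13 s=1: MISS | VC []
  [1] addr=0x6b blk=13 s=1: L1-HIT | VC []
  [2] addr=0x3d blk=7 s=3: MISS | VC []
  [3] addr=0xa8 blk=21 s=1: MISS | VC [13]
  [4] addr=0xad blk=21 s=1: L1-HIT | VC [13]
  [5] addr=0x39 blk=7 s=3: L1-HIT | VC [13]
  [6] addr=0xdc blk=27 s=3: MISS | VC [13, 7]
  [7] addr=0x3b blk=7 s=3: VC-HIT | VC [13, 27]
  [8] addr=0x38 blk=7 s=3: L1-HIT | VC [13, 27]
  [9] addr=0x28 blk=5 s=1: MISS | VC [13, 27, 21]
  [10] addr=0x4b blk=9 s=1: MISS | VC [13, 27, 21, 5]
  [11] addr=0x2f blk=5 s=1: VC-HIT | VC [13, 27, 21, 9]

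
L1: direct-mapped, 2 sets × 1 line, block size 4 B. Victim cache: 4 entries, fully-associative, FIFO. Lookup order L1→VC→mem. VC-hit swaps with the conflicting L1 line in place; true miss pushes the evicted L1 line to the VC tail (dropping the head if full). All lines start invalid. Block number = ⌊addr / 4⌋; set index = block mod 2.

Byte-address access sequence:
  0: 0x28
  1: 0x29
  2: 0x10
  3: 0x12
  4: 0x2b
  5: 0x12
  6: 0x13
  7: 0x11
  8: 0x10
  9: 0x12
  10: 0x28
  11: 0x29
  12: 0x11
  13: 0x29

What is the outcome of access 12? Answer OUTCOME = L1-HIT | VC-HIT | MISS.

#0 0x28→b10/s0 MISS; vc=[]
#1 0x29→b10/s0 L1-HIT; vc=[]
#2 0x10→b4/s0 MISS; vc=[10]
#3 0x12→b4/s0 L1-HIT; vc=[10]
#4 0x2b→b10/s0 VC-HIT; vc=[4]
#5 0x12→b4/s0 VC-HIT; vc=[10]
#6 0x13→b4/s0 L1-HIT; vc=[10]
#7 0x11→b4/s0 L1-HIT; vc=[10]
#8 0x10→b4/s0 L1-HIT; vc=[10]
#9 0x12→b4/s0 L1-HIT; vc=[10]
#10 0x28→b10/s0 VC-HIT; vc=[4]
#11 0x29→b10/s0 L1-HIT; vc=[4]
#12 0x11→b4/s0 VC-HIT; vc=[10]
#13 0x29→b10/s0 VC-HIT; vc=[4]

OUTCOME = VC-HIT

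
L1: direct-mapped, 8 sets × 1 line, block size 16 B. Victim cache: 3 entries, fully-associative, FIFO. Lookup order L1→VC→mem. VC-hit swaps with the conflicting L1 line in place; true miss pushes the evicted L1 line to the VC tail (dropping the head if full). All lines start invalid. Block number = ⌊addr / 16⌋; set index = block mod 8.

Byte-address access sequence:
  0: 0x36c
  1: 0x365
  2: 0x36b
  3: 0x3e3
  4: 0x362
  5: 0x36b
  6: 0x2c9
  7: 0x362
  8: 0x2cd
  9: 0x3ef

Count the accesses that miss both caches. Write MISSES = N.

0: 0x36c (blk 54, set 6) → MISS  vc=[]
1: 0x365 (blk 54, set 6) → L1-HIT  vc=[]
2: 0x36b (blk 54, set 6) → L1-HIT  vc=[]
3: 0x3e3 (blk 62, set 6) → MISS  vc=[54]
4: 0x362 (blk 54, set 6) → VC-HIT  vc=[62]
5: 0x36b (blk 54, set 6) → L1-HIT  vc=[62]
6: 0x2c9 (blk 44, set 4) → MISS  vc=[62]
7: 0x362 (blk 54, set 6) → L1-HIT  vc=[62]
8: 0x2cd (blk 44, set 4) → L1-HIT  vc=[62]
9: 0x3ef (blk 62, set 6) → VC-HIT  vc=[54]

MISSES = 3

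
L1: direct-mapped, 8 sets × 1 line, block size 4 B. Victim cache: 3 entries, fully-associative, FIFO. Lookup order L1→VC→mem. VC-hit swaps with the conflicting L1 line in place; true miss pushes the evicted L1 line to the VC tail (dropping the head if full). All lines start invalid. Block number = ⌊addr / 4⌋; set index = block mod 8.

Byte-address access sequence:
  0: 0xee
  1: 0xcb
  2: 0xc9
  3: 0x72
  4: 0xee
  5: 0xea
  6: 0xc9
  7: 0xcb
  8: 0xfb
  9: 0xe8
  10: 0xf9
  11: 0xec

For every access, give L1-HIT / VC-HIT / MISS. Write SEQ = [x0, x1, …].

SEQ = [MISS, MISS, L1-HIT, MISS, L1-HIT, MISS, VC-HIT, L1-HIT, MISS, VC-HIT, L1-HIT, L1-HIT]

  [0] addr=0xee blk=59 s=3: MISS | VC []
  [1] addr=0xcb blk=50 s=2: MISS | VC []
  [2] addr=0xc9 blk=50 s=2: L1-HIT | VC []
  [3] addr=0x72 blk=28 s=4: MISS | VC []
  [4] addr=0xee blk=59 s=3: L1-HIT | VC []
  [5] addr=0xea blk=58 s=2: MISS | VC [50]
  [6] addr=0xc9 blk=50 s=2: VC-HIT | VC [58]
  [7] addr=0xcb blk=50 s=2: L1-HIT | VC [58]
  [8] addr=0xfb blk=62 s=6: MISS | VC [58]
  [9] addr=0xe8 blk=58 s=2: VC-HIT | VC [50]
  [10] addr=0xf9 blk=62 s=6: L1-HIT | VC [50]
  [11] addr=0xec blk=59 s=3: L1-HIT | VC [50]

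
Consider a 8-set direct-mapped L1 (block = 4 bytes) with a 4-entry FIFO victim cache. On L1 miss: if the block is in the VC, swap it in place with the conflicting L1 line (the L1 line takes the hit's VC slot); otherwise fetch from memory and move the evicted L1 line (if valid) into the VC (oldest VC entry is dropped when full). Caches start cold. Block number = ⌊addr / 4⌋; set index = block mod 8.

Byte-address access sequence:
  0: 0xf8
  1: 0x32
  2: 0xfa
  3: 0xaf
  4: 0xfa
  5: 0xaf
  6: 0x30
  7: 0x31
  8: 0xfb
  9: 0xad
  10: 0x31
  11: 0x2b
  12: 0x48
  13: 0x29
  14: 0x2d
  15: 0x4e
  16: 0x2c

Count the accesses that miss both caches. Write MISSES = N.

MISSES = 7

  [0] addr=0xf8 blk=62 s=6: MISS | VC []
  [1] addr=0x32 blk=12 s=4: MISS | VC []
  [2] addr=0xfa blk=62 s=6: L1-HIT | VC []
  [3] addr=0xaf blk=43 s=3: MISS | VC []
  [4] addr=0xfa blk=62 s=6: L1-HIT | VC []
  [5] addr=0xaf blk=43 s=3: L1-HIT | VC []
  [6] addr=0x30 blk=12 s=4: L1-HIT | VC []
  [7] addr=0x31 blk=12 s=4: L1-HIT | VC []
  [8] addr=0xfb blk=62 s=6: L1-HIT | VC []
  [9] addr=0xad blk=43 s=3: L1-HIT | VC []
  [10] addr=0x31 blk=12 s=4: L1-HIT | VC []
  [11] addr=0x2b blk=10 s=2: MISS | VC []
  [12] addr=0x48 blk=18 s=2: MISS | VC [10]
  [13] addr=0x29 blk=10 s=2: VC-HIT | VC [18]
  [14] addr=0x2d blk=11 s=3: MISS | VC [18, 43]
  [15] addr=0x4e blk=19 s=3: MISS | VC [18, 43, 11]
  [16] addr=0x2c blk=11 s=3: VC-HIT | VC [18, 43, 19]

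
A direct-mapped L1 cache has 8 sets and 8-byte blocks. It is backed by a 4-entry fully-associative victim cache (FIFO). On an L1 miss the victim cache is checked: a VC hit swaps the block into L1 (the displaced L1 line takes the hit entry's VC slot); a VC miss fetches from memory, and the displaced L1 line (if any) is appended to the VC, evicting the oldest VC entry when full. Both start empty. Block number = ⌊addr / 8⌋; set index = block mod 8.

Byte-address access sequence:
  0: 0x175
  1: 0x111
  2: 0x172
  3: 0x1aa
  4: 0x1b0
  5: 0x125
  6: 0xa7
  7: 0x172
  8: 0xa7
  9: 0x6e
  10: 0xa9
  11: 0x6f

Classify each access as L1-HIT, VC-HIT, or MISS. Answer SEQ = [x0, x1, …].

SEQ = [MISS, MISS, L1-HIT, MISS, MISS, MISS, MISS, VC-HIT, L1-HIT, MISS, MISS, VC-HIT]

0: 0x175 (blk 46, set 6) → MISS  vc=[]
1: 0x111 (blk 34, set 2) → MISS  vc=[]
2: 0x172 (blk 46, set 6) → L1-HIT  vc=[]
3: 0x1aa (blk 53, set 5) → MISS  vc=[]
4: 0x1b0 (blk 54, set 6) → MISS  vc=[46]
5: 0x125 (blk 36, set 4) → MISS  vc=[46]
6: 0xa7 (blk 20, set 4) → MISS  vc=[46, 36]
7: 0x172 (blk 46, set 6) → VC-HIT  vc=[54, 36]
8: 0xa7 (blk 20, set 4) → L1-HIT  vc=[54, 36]
9: 0x6e (blk 13, set 5) → MISS  vc=[54, 36, 53]
10: 0xa9 (blk 21, set 5) → MISS  vc=[54, 36, 53, 13]
11: 0x6f (blk 13, set 5) → VC-HIT  vc=[54, 36, 53, 21]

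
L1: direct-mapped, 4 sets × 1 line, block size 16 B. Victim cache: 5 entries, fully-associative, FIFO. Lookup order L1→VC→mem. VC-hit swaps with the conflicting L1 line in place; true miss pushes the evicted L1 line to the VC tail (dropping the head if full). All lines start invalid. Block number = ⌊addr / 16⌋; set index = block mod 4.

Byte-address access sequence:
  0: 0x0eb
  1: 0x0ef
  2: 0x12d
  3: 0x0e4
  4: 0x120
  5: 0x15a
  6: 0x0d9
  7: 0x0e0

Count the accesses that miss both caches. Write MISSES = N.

MISSES = 4

#0 0xeb→b14/s2 MISS; vc=[]
#1 0xef→b14/s2 L1-HIT; vc=[]
#2 0x12d→b18/s2 MISS; vc=[14]
#3 0xe4→b14/s2 VC-HIT; vc=[18]
#4 0x120→b18/s2 VC-HIT; vc=[14]
#5 0x15a→b21/s1 MISS; vc=[14]
#6 0xd9→b13/s1 MISS; vc=[14,21]
#7 0xe0→b14/s2 VC-HIT; vc=[18,21]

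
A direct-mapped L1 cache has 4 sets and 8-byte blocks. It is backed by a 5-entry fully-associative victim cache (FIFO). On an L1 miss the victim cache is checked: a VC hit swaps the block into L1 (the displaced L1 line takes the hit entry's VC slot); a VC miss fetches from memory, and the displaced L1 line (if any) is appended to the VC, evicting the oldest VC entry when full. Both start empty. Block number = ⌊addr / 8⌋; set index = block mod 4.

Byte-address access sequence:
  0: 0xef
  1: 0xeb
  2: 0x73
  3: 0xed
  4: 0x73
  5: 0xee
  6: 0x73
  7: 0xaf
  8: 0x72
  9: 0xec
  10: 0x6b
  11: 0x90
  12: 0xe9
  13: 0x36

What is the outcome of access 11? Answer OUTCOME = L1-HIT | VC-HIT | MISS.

OUTCOME = MISS

0: 0xef (blk 29, set 1) → MISS  vc=[]
1: 0xeb (blk 29, set 1) → L1-HIT  vc=[]
2: 0x73 (blk 14, set 2) → MISS  vc=[]
3: 0xed (blk 29, set 1) → L1-HIT  vc=[]
4: 0x73 (blk 14, set 2) → L1-HIT  vc=[]
5: 0xee (blk 29, set 1) → L1-HIT  vc=[]
6: 0x73 (blk 14, set 2) → L1-HIT  vc=[]
7: 0xaf (blk 21, set 1) → MISS  vc=[29]
8: 0x72 (blk 14, set 2) → L1-HIT  vc=[29]
9: 0xec (blk 29, set 1) → VC-HIT  vc=[21]
10: 0x6b (blk 13, set 1) → MISS  vc=[21, 29]
11: 0x90 (blk 18, set 2) → MISS  vc=[21, 29, 14]
12: 0xe9 (blk 29, set 1) → VC-HIT  vc=[21, 13, 14]
13: 0x36 (blk 6, set 2) → MISS  vc=[21, 13, 14, 18]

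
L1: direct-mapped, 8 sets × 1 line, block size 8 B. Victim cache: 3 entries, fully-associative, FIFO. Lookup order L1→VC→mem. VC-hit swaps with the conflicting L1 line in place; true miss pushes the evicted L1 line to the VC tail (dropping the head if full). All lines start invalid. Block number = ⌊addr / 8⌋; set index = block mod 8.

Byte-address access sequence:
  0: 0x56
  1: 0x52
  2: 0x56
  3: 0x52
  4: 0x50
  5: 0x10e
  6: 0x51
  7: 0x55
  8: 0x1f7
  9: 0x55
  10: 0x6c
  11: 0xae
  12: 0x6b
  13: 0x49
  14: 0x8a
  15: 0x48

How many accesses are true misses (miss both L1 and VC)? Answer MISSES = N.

#0 0x56→b10/s2 MISS; vc=[]
#1 0x52→b10/s2 L1-HIT; vc=[]
#2 0x56→b10/s2 L1-HIT; vc=[]
#3 0x52→b10/s2 L1-HIT; vc=[]
#4 0x50→b10/s2 L1-HIT; vc=[]
#5 0x10e→b33/s1 MISS; vc=[]
#6 0x51→b10/s2 L1-HIT; vc=[]
#7 0x55→b10/s2 L1-HIT; vc=[]
#8 0x1f7→b62/s6 MISS; vc=[]
#9 0x55→b10/s2 L1-HIT; vc=[]
#10 0x6c→b13/s5 MISS; vc=[]
#11 0xae→b21/s5 MISS; vc=[13]
#12 0x6b→b13/s5 VC-HIT; vc=[21]
#13 0x49→b9/s1 MISS; vc=[21,33]
#14 0x8a→b17/s1 MISS; vc=[21,33,9]
#15 0x48→b9/s1 VC-HIT; vc=[21,33,17]

MISSES = 7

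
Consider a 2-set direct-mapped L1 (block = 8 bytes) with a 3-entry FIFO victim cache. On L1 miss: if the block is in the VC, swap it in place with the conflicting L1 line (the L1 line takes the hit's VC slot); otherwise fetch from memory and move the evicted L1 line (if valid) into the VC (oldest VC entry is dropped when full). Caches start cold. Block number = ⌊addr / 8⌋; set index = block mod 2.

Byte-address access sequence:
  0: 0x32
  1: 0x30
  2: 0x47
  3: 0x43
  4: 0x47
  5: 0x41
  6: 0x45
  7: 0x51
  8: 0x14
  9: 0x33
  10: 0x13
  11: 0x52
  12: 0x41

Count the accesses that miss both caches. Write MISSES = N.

MISSES = 4

  [0] addr=0x32 blk=6 s=0: MISS | VC []
  [1] addr=0x30 blk=6 s=0: L1-HIT | VC []
  [2] addr=0x47 blk=8 s=0: MISS | VC [6]
  [3] addr=0x43 blk=8 s=0: L1-HIT | VC [6]
  [4] addr=0x47 blk=8 s=0: L1-HIT | VC [6]
  [5] addr=0x41 blk=8 s=0: L1-HIT | VC [6]
  [6] addr=0x45 blk=8 s=0: L1-HIT | VC [6]
  [7] addr=0x51 blk=10 s=0: MISS | VC [6, 8]
  [8] addr=0x14 blk=2 s=0: MISS | VC [6, 8, 10]
  [9] addr=0x33 blk=6 s=0: VC-HIT | VC [2, 8, 10]
  [10] addr=0x13 blk=2 s=0: VC-HIT | VC [6, 8, 10]
  [11] addr=0x52 blk=10 s=0: VC-HIT | VC [6, 8, 2]
  [12] addr=0x41 blk=8 s=0: VC-HIT | VC [6, 10, 2]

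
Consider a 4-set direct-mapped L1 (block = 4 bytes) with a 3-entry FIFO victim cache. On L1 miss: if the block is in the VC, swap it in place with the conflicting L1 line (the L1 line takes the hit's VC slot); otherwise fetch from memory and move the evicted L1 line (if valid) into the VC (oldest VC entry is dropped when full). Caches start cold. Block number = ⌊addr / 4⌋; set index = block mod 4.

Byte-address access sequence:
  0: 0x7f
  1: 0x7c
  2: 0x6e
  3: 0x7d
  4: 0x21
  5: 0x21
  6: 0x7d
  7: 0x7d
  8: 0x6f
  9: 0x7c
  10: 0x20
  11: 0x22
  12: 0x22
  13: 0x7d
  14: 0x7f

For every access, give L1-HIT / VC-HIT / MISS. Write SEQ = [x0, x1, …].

#0 0x7f→b31/s3 MISS; vc=[]
#1 0x7c→b31/s3 L1-HIT; vc=[]
#2 0x6e→b27/s3 MISS; vc=[31]
#3 0x7d→b31/s3 VC-HIT; vc=[27]
#4 0x21→b8/s0 MISS; vc=[27]
#5 0x21→b8/s0 L1-HIT; vc=[27]
#6 0x7d→b31/s3 L1-HIT; vc=[27]
#7 0x7d→b31/s3 L1-HIT; vc=[27]
#8 0x6f→b27/s3 VC-HIT; vc=[31]
#9 0x7c→b31/s3 VC-HIT; vc=[27]
#10 0x20→b8/s0 L1-HIT; vc=[27]
#11 0x22→b8/s0 L1-HIT; vc=[27]
#12 0x22→b8/s0 L1-HIT; vc=[27]
#13 0x7d→b31/s3 L1-HIT; vc=[27]
#14 0x7f→b31/s3 L1-HIT; vc=[27]

SEQ = [MISS, L1-HIT, MISS, VC-HIT, MISS, L1-HIT, L1-HIT, L1-HIT, VC-HIT, VC-HIT, L1-HIT, L1-HIT, L1-HIT, L1-HIT, L1-HIT]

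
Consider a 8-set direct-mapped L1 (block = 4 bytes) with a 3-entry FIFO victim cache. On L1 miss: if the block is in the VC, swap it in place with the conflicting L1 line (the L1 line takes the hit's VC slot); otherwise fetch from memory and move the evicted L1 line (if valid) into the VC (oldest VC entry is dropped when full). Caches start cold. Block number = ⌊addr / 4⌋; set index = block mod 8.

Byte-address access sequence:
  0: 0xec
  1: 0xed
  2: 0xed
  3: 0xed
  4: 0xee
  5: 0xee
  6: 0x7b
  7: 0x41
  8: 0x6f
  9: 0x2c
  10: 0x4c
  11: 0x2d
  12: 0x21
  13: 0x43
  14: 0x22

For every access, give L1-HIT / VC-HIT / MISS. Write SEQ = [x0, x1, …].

SEQ = [MISS, L1-HIT, L1-HIT, L1-HIT, L1-HIT, L1-HIT, MISS, MISS, MISS, MISS, MISS, VC-HIT, MISS, VC-HIT, VC-HIT]

0: 0xec (blk 59, set 3) → MISS  vc=[]
1: 0xed (blk 59, set 3) → L1-HIT  vc=[]
2: 0xed (blk 59, set 3) → L1-HIT  vc=[]
3: 0xed (blk 59, set 3) → L1-HIT  vc=[]
4: 0xee (blk 59, set 3) → L1-HIT  vc=[]
5: 0xee (blk 59, set 3) → L1-HIT  vc=[]
6: 0x7b (blk 30, set 6) → MISS  vc=[]
7: 0x41 (blk 16, set 0) → MISS  vc=[]
8: 0x6f (blk 27, set 3) → MISS  vc=[59]
9: 0x2c (blk 11, set 3) → MISS  vc=[59, 27]
10: 0x4c (blk 19, set 3) → MISS  vc=[59, 27, 11]
11: 0x2d (blk 11, set 3) → VC-HIT  vc=[59, 27, 19]
12: 0x21 (blk 8, set 0) → MISS  vc=[27, 19, 16]
13: 0x43 (blk 16, set 0) → VC-HIT  vc=[27, 19, 8]
14: 0x22 (blk 8, set 0) → VC-HIT  vc=[27, 19, 16]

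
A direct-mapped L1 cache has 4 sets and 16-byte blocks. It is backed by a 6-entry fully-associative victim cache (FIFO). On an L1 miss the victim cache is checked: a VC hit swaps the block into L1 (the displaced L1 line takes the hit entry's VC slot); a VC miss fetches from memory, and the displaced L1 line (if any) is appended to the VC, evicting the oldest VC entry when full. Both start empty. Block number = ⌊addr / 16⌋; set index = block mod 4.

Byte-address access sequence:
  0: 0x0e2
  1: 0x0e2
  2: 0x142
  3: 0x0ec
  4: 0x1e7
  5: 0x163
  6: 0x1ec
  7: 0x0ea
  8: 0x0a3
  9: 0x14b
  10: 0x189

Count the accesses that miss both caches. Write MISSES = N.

MISSES = 6

0: 0xe2 (blk 14, set 2) → MISS  vc=[]
1: 0xe2 (blk 14, set 2) → L1-HIT  vc=[]
2: 0x142 (blk 20, set 0) → MISS  vc=[]
3: 0xec (blk 14, set 2) → L1-HIT  vc=[]
4: 0x1e7 (blk 30, set 2) → MISS  vc=[14]
5: 0x163 (blk 22, set 2) → MISS  vc=[14, 30]
6: 0x1ec (blk 30, set 2) → VC-HIT  vc=[14, 22]
7: 0xea (blk 14, set 2) → VC-HIT  vc=[30, 22]
8: 0xa3 (blk 10, set 2) → MISS  vc=[30, 22, 14]
9: 0x14b (blk 20, set 0) → L1-HIT  vc=[30, 22, 14]
10: 0x189 (blk 24, set 0) → MISS  vc=[30, 22, 14, 20]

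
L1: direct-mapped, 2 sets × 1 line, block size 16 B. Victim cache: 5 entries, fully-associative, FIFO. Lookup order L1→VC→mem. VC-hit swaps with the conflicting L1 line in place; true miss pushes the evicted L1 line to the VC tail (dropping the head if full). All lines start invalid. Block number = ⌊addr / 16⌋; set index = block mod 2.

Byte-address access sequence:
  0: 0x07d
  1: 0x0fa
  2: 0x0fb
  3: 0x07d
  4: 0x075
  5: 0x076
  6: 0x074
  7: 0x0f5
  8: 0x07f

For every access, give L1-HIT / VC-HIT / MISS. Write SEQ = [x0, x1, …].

  [0] addr=0x7d blk=7 s=1: MISS | VC []
  [1] addr=0xfa blk=15 s=1: MISS | VC [7]
  [2] addr=0xfb blk=15 s=1: L1-HIT | VC [7]
  [3] addr=0x7d blk=7 s=1: VC-HIT | VC [15]
  [4] addr=0x75 blk=7 s=1: L1-HIT | VC [15]
  [5] addr=0x76 blk=7 s=1: L1-HIT | VC [15]
  [6] addr=0x74 blk=7 s=1: L1-HIT | VC [15]
  [7] addr=0xf5 blk=15 s=1: VC-HIT | VC [7]
  [8] addr=0x7f blk=7 s=1: VC-HIT | VC [15]

SEQ = [MISS, MISS, L1-HIT, VC-HIT, L1-HIT, L1-HIT, L1-HIT, VC-HIT, VC-HIT]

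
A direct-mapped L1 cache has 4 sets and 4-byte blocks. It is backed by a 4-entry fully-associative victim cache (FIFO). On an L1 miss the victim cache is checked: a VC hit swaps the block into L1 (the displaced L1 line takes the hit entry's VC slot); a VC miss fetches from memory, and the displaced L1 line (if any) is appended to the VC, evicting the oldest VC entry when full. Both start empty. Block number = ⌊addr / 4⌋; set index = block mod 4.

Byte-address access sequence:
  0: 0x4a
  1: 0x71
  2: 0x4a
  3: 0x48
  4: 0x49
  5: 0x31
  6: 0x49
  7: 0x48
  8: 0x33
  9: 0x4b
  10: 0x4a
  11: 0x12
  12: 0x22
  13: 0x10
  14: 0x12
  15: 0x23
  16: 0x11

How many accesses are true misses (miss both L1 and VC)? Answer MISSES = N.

  [0] addr=0x4a blk=18 s=2: MISS | VC []
  [1] addr=0x71 blk=28 s=0: MISS | VC []
  [2] addr=0x4a blk=18 s=2: L1-HIT | VC []
  [3] addr=0x48 blk=18 s=2: L1-HIT | VC []
  [4] addr=0x49 blk=18 s=2: L1-HIT | VC []
  [5] addr=0x31 blk=12 s=0: MISS | VC [28]
  [6] addr=0x49 blk=18 s=2: L1-HIT | VC [28]
  [7] addr=0x48 blk=18 s=2: L1-HIT | VC [28]
  [8] addr=0x33 blk=12 s=0: L1-HIT | VC [28]
  [9] addr=0x4b blk=18 s=2: L1-HIT | VC [28]
  [10] addr=0x4a blk=18 s=2: L1-HIT | VC [28]
  [11] addr=0x12 blk=4 s=0: MISS | VC [28, 12]
  [12] addr=0x22 blk=8 s=0: MISS | VC [28, 12, 4]
  [13] addr=0x10 blk=4 s=0: VC-HIT | VC [28, 12, 8]
  [14] addr=0x12 blk=4 s=0: L1-HIT | VC [28, 12, 8]
  [15] addr=0x23 blk=8 s=0: VC-HIT | VC [28, 12, 4]
  [16] addr=0x11 blk=4 s=0: VC-HIT | VC [28, 12, 8]

MISSES = 5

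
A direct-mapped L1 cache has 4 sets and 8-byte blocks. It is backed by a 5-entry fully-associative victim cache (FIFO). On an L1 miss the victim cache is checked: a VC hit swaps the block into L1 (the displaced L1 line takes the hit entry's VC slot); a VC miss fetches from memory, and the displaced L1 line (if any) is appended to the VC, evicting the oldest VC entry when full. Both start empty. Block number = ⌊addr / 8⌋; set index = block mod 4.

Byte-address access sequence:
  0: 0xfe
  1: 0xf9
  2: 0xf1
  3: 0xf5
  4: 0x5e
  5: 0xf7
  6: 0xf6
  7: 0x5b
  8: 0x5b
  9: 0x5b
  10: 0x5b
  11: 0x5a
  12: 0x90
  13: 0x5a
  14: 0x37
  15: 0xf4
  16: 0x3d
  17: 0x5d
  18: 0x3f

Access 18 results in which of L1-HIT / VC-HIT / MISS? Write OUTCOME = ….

OUTCOME = VC-HIT

  [0] addr=0xfe blk=31 s=3: MISS | VC []
  [1] addr=0xf9 blk=31 s=3: L1-HIT | VC []
  [2] addr=0xf1 blk=30 s=2: MISS | VC []
  [3] addr=0xf5 blk=30 s=2: L1-HIT | VC []
  [4] addr=0x5e blk=11 s=3: MISS | VC [31]
  [5] addr=0xf7 blk=30 s=2: L1-HIT | VC [31]
  [6] addr=0xf6 blk=30 s=2: L1-HIT | VC [31]
  [7] addr=0x5b blk=11 s=3: L1-HIT | VC [31]
  [8] addr=0x5b blk=11 s=3: L1-HIT | VC [31]
  [9] addr=0x5b blk=11 s=3: L1-HIT | VC [31]
  [10] addr=0x5b blk=11 s=3: L1-HIT | VC [31]
  [11] addr=0x5a blk=11 s=3: L1-HIT | VC [31]
  [12] addr=0x90 blk=18 s=2: MISS | VC [31, 30]
  [13] addr=0x5a blk=11 s=3: L1-HIT | VC [31, 30]
  [14] addr=0x37 blk=6 s=2: MISS | VC [31, 30, 18]
  [15] addr=0xf4 blk=30 s=2: VC-HIT | VC [31, 6, 18]
  [16] addr=0x3d blk=7 s=3: MISS | VC [31, 6, 18, 11]
  [17] addr=0x5d blk=11 s=3: VC-HIT | VC [31, 6, 18, 7]
  [18] addr=0x3f blk=7 s=3: VC-HIT | VC [31, 6, 18, 11]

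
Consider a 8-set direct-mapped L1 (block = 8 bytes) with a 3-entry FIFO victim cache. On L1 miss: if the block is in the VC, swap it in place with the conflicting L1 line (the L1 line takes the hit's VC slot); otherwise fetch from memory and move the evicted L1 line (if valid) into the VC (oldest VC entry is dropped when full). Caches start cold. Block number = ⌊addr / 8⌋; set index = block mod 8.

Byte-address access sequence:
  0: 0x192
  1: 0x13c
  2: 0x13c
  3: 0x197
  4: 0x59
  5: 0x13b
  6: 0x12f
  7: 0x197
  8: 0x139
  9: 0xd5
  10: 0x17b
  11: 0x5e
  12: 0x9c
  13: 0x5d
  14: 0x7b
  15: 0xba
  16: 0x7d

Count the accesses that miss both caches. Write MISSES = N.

MISSES = 9

#0 0x192→b50/s2 MISS; vc=[]
#1 0x13c→b39/s7 MISS; vc=[]
#2 0x13c→b39/s7 L1-HIT; vc=[]
#3 0x197→b50/s2 L1-HIT; vc=[]
#4 0x59→b11/s3 MISS; vc=[]
#5 0x13b→b39/s7 L1-HIT; vc=[]
#6 0x12f→b37/s5 MISS; vc=[]
#7 0x197→b50/s2 L1-HIT; vc=[]
#8 0x139→b39/s7 L1-HIT; vc=[]
#9 0xd5→b26/s2 MISS; vc=[50]
#10 0x17b→b47/s7 MISS; vc=[50,39]
#11 0x5e→b11/s3 L1-HIT; vc=[50,39]
#12 0x9c→b19/s3 MISS; vc=[50,39,11]
#13 0x5d→b11/s3 VC-HIT; vc=[50,39,19]
#14 0x7b→b15/s7 MISS; vc=[39,19,47]
#15 0xba→b23/s7 MISS; vc=[19,47,15]
#16 0x7d→b15/s7 VC-HIT; vc=[19,47,23]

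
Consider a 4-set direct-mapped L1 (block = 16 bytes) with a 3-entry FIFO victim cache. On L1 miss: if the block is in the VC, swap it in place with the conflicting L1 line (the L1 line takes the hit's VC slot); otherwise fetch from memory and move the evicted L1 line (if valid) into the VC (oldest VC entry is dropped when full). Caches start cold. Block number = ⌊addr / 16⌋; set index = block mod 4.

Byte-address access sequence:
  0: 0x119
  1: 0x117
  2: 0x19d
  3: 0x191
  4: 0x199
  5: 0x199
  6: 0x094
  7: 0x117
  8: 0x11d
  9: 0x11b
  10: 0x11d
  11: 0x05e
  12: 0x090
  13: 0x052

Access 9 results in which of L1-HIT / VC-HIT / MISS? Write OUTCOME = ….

0: 0x119 (blk 17, set 1) → MISS  vc=[]
1: 0x117 (blk 17, set 1) → L1-HIT  vc=[]
2: 0x19d (blk 25, set 1) → MISS  vc=[17]
3: 0x191 (blk 25, set 1) → L1-HIT  vc=[17]
4: 0x199 (blk 25, set 1) → L1-HIT  vc=[17]
5: 0x199 (blk 25, set 1) → L1-HIT  vc=[17]
6: 0x94 (blk 9, set 1) → MISS  vc=[17, 25]
7: 0x117 (blk 17, set 1) → VC-HIT  vc=[9, 25]
8: 0x11d (blk 17, set 1) → L1-HIT  vc=[9, 25]
9: 0x11b (blk 17, set 1) → L1-HIT  vc=[9, 25]
10: 0x11d (blk 17, set 1) → L1-HIT  vc=[9, 25]
11: 0x5e (blk 5, set 1) → MISS  vc=[9, 25, 17]
12: 0x90 (blk 9, set 1) → VC-HIT  vc=[5, 25, 17]
13: 0x52 (blk 5, set 1) → VC-HIT  vc=[9, 25, 17]

OUTCOME = L1-HIT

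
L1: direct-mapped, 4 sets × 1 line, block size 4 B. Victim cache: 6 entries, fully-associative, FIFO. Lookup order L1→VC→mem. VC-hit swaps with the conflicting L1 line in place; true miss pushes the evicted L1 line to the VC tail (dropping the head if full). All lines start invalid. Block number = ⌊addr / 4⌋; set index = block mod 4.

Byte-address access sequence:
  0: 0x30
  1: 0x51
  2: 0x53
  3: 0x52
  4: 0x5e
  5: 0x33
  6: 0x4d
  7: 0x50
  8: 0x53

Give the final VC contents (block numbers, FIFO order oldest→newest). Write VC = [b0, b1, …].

0: 0x30 (blk 12, set 0) → MISS  vc=[]
1: 0x51 (blk 20, set 0) → MISS  vc=[12]
2: 0x53 (blk 20, set 0) → L1-HIT  vc=[12]
3: 0x52 (blk 20, set 0) → L1-HIT  vc=[12]
4: 0x5e (blk 23, set 3) → MISS  vc=[12]
5: 0x33 (blk 12, set 0) → VC-HIT  vc=[20]
6: 0x4d (blk 19, set 3) → MISS  vc=[20, 23]
7: 0x50 (blk 20, set 0) → VC-HIT  vc=[12, 23]
8: 0x53 (blk 20, set 0) → L1-HIT  vc=[12, 23]

VC = [12, 23]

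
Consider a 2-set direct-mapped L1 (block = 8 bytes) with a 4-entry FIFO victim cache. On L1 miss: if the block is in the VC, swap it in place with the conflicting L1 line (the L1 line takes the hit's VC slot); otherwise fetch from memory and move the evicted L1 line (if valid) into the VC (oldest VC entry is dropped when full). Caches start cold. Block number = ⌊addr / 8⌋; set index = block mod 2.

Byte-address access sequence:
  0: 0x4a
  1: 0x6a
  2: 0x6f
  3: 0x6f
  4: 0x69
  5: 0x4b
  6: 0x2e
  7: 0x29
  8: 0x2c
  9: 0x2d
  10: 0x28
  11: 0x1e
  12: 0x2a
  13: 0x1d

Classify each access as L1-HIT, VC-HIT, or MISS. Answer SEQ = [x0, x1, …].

  [0] addr=0x4a blk=9 s=1: MISS | VC []
  [1] addr=0x6a blk=13 s=1: MISS | VC [9]
  [2] addr=0x6f blk=13 s=1: L1-HIT | VC [9]
  [3] addr=0x6f blk=13 s=1: L1-HIT | VC [9]
  [4] addr=0x69 blk=13 s=1: L1-HIT | VC [9]
  [5] addr=0x4b blk=9 s=1: VC-HIT | VC [13]
  [6] addr=0x2e blk=5 s=1: MISS | VC [13, 9]
  [7] addr=0x29 blk=5 s=1: L1-HIT | VC [13, 9]
  [8] addr=0x2c blk=5 s=1: L1-HIT | VC [13, 9]
  [9] addr=0x2d blk=5 s=1: L1-HIT | VC [13, 9]
  [10] addr=0x28 blk=5 s=1: L1-HIT | VC [13, 9]
  [11] addr=0x1e blk=3 s=1: MISS | VC [13, 9, 5]
  [12] addr=0x2a blk=5 s=1: VC-HIT | VC [13, 9, 3]
  [13] addr=0x1d blk=3 s=1: VC-HIT | VC [13, 9, 5]

SEQ = [MISS, MISS, L1-HIT, L1-HIT, L1-HIT, VC-HIT, MISS, L1-HIT, L1-HIT, L1-HIT, L1-HIT, MISS, VC-HIT, VC-HIT]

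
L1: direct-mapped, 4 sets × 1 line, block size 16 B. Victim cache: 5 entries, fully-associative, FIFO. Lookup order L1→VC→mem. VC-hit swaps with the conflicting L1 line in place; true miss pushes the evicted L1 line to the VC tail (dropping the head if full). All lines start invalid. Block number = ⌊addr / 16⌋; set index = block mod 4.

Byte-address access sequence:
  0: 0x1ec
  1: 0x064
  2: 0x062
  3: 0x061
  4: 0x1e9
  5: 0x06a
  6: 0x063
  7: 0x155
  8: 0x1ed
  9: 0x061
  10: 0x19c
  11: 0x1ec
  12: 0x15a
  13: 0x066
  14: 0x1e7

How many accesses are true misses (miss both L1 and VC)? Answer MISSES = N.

  [0] addr=0x1ec blk=30 s=2: MISS | VC []
  [1] addr=0x64 blk=6 s=2: MISS | VC [30]
  [2] addr=0x62 blk=6 s=2: L1-HIT | VC [30]
  [3] addr=0x61 blk=6 s=2: L1-HIT | VC [30]
  [4] addr=0x1e9 blk=30 s=2: VC-HIT | VC [6]
  [5] addr=0x6a blk=6 s=2: VC-HIT | VC [30]
  [6] addr=0x63 blk=6 s=2: L1-HIT | VC [30]
  [7] addr=0x155 blk=21 s=1: MISS | VC [30]
  [8] addr=0x1ed blk=30 s=2: VC-HIT | VC [6]
  [9] addr=0x61 blk=6 s=2: VC-HIT | VC [30]
  [10] addr=0x19c blk=25 s=1: MISS | VC [30, 21]
  [11] addr=0x1ec blk=30 s=2: VC-HIT | VC [6, 21]
  [12] addr=0x15a blk=21 s=1: VC-HIT | VC [6, 25]
  [13] addr=0x66 blk=6 s=2: VC-HIT | VC [30, 25]
  [14] addr=0x1e7 blk=30 s=2: VC-HIT | VC [6, 25]

MISSES = 4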